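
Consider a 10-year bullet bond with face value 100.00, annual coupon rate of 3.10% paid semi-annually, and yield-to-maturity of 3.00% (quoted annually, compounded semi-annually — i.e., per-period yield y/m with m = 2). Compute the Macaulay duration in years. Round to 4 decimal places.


Coupon per period c = face * coupon_rate / m = 1.550000
Periods per year m = 2; per-period yield y/m = 0.015000
Number of cashflows N = 20
Cashflows (t years, CF_t, discount factor 1/(1+y/m)^(m*t), PV):
  t = 0.5000: CF_t = 1.550000, DF = 0.985222, PV = 1.527094
  t = 1.0000: CF_t = 1.550000, DF = 0.970662, PV = 1.504526
  t = 1.5000: CF_t = 1.550000, DF = 0.956317, PV = 1.482291
  t = 2.0000: CF_t = 1.550000, DF = 0.942184, PV = 1.460386
  t = 2.5000: CF_t = 1.550000, DF = 0.928260, PV = 1.438804
  t = 3.0000: CF_t = 1.550000, DF = 0.914542, PV = 1.417540
  t = 3.5000: CF_t = 1.550000, DF = 0.901027, PV = 1.396592
  t = 4.0000: CF_t = 1.550000, DF = 0.887711, PV = 1.375952
  t = 4.5000: CF_t = 1.550000, DF = 0.874592, PV = 1.355618
  t = 5.0000: CF_t = 1.550000, DF = 0.861667, PV = 1.335584
  t = 5.5000: CF_t = 1.550000, DF = 0.848933, PV = 1.315847
  t = 6.0000: CF_t = 1.550000, DF = 0.836387, PV = 1.296401
  t = 6.5000: CF_t = 1.550000, DF = 0.824027, PV = 1.277242
  t = 7.0000: CF_t = 1.550000, DF = 0.811849, PV = 1.258366
  t = 7.5000: CF_t = 1.550000, DF = 0.799852, PV = 1.239770
  t = 8.0000: CF_t = 1.550000, DF = 0.788031, PV = 1.221448
  t = 8.5000: CF_t = 1.550000, DF = 0.776385, PV = 1.203397
  t = 9.0000: CF_t = 1.550000, DF = 0.764912, PV = 1.185613
  t = 9.5000: CF_t = 1.550000, DF = 0.753607, PV = 1.168092
  t = 10.0000: CF_t = 101.550000, DF = 0.742470, PV = 75.397871
Price P = sum_t PV_t = 100.858432
Macaulay numerator sum_t t * PV_t:
  t * PV_t at t = 0.5000: 0.763547
  t * PV_t at t = 1.0000: 1.504526
  t * PV_t at t = 1.5000: 2.223437
  t * PV_t at t = 2.0000: 2.920771
  t * PV_t at t = 2.5000: 3.597009
  t * PV_t at t = 3.0000: 4.252621
  t * PV_t at t = 3.5000: 4.888070
  t * PV_t at t = 4.0000: 5.503809
  t * PV_t at t = 4.5000: 6.100281
  t * PV_t at t = 5.0000: 6.677921
  t * PV_t at t = 5.5000: 7.237156
  t * PV_t at t = 6.0000: 7.778403
  t * PV_t at t = 6.5000: 8.302072
  t * PV_t at t = 7.0000: 8.808565
  t * PV_t at t = 7.5000: 9.298274
  t * PV_t at t = 8.0000: 9.771585
  t * PV_t at t = 8.5000: 10.228876
  t * PV_t at t = 9.0000: 10.670517
  t * PV_t at t = 9.5000: 11.096870
  t * PV_t at t = 10.0000: 753.978710
Macaulay duration D = (sum_t t * PV_t) / P = 875.603018 / 100.858432 = 8.681505

Answer: Macaulay duration = 8.6815 years


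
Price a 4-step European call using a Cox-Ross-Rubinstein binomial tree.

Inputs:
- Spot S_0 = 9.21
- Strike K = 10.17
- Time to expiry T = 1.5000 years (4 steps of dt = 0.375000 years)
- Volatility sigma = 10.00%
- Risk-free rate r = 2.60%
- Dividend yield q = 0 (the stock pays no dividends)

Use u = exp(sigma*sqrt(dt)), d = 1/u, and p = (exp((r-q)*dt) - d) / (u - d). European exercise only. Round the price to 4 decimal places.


Answer: Price = V(0,0) = 0.2284

Derivation:
dt = T/N = 0.375000
u = exp(sigma*sqrt(dt)) = 1.063151; d = 1/u = 0.940600
p = (exp((r-q)*dt) - d) / (u - d) = 0.564643
Discount per step: exp(-r*dt) = 0.990297
Stock lattice S(k, i) with i counting down-moves:
  k=0: S(0,0) = 9.2100
  k=1: S(1,0) = 9.7916; S(1,1) = 8.6629
  k=2: S(2,0) = 10.4100; S(2,1) = 9.2100; S(2,2) = 8.1483
  k=3: S(3,0) = 11.0674; S(3,1) = 9.7916; S(3,2) = 8.6629; S(3,3) = 7.6643
  k=4: S(4,0) = 11.7663; S(4,1) = 10.4100; S(4,2) = 9.2100; S(4,3) = 8.1483; S(4,4) = 7.2091
Terminal payoffs V(N, i) = max(S_T - K, 0):
  V(4,0) = 1.596292; V(4,1) = 0.239974; V(4,2) = 0.000000; V(4,3) = 0.000000; V(4,4) = 0.000000
Backward induction: V(k, i) = exp(-r*dt) * [p * V(k+1, i) + (1-p) * V(k+1, i+1)].
  V(3,0) = exp(-r*dt) * [p*1.596292 + (1-p)*0.239974] = 0.996051
  V(3,1) = exp(-r*dt) * [p*0.239974 + (1-p)*0.000000] = 0.134185
  V(3,2) = exp(-r*dt) * [p*0.000000 + (1-p)*0.000000] = 0.000000
  V(3,3) = exp(-r*dt) * [p*0.000000 + (1-p)*0.000000] = 0.000000
  V(2,0) = exp(-r*dt) * [p*0.996051 + (1-p)*0.134185] = 0.614808
  V(2,1) = exp(-r*dt) * [p*0.134185 + (1-p)*0.000000] = 0.075031
  V(2,2) = exp(-r*dt) * [p*0.000000 + (1-p)*0.000000] = 0.000000
  V(1,0) = exp(-r*dt) * [p*0.614808 + (1-p)*0.075031] = 0.376127
  V(1,1) = exp(-r*dt) * [p*0.075031 + (1-p)*0.000000] = 0.041955
  V(0,0) = exp(-r*dt) * [p*0.376127 + (1-p)*0.041955] = 0.228405


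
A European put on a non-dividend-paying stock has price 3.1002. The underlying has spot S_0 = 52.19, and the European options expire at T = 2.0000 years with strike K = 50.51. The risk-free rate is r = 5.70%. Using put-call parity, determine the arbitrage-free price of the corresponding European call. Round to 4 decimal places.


Answer: Call price = 10.2223

Derivation:
Put-call parity: C - P = S_0 * exp(-qT) - K * exp(-rT).
S_0 * exp(-qT) = 52.1900 * 1.00000000 = 52.19000000
K * exp(-rT) = 50.5100 * 0.89225796 = 45.06794935
C = P + S*exp(-qT) - K*exp(-rT)
C = 3.1002 + 52.19000000 - 45.06794935 = 10.2223


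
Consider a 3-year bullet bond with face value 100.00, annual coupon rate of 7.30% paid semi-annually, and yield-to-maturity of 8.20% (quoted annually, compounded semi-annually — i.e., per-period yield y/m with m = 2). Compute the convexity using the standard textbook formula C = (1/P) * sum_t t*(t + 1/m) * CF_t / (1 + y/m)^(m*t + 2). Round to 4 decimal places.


Answer: Convexity = 8.5959

Derivation:
Coupon per period c = face * coupon_rate / m = 3.650000
Periods per year m = 2; per-period yield y/m = 0.041000
Number of cashflows N = 6
Cashflows (t years, CF_t, discount factor 1/(1+y/m)^(m*t), PV):
  t = 0.5000: CF_t = 3.650000, DF = 0.960615, PV = 3.506244
  t = 1.0000: CF_t = 3.650000, DF = 0.922781, PV = 3.368150
  t = 1.5000: CF_t = 3.650000, DF = 0.886437, PV = 3.235495
  t = 2.0000: CF_t = 3.650000, DF = 0.851524, PV = 3.108064
  t = 2.5000: CF_t = 3.650000, DF = 0.817987, PV = 2.985652
  t = 3.0000: CF_t = 103.650000, DF = 0.785770, PV = 81.445094
Price P = sum_t PV_t = 97.648699
Convexity numerator sum_t t*(t + 1/m) * CF_t / (1+y/m)^(m*t + 2):
  t = 0.5000: term = 1.617747
  t = 1.0000: term = 4.662096
  t = 1.5000: term = 8.956957
  t = 2.0000: term = 14.340308
  t = 2.5000: term = 20.663269
  t = 3.0000: term = 789.137659
Convexity = (1/P) * sum = 839.378036 / 97.648699 = 8.595896


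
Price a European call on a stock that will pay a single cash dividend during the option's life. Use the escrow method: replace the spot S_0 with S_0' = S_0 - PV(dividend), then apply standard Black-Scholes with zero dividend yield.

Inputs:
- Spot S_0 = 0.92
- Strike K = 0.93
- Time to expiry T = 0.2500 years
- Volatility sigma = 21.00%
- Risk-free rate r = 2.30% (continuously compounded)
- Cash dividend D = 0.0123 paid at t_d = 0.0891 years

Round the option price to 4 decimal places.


Answer: Price = 0.0305

Derivation:
PV(D) = D * exp(-r * t_d) = 0.0123 * 0.99795280 = 0.01227482
S_0' = S_0 - PV(D) = 0.9200 - 0.01227482 = 0.90772518
d1 = (ln(S_0'/K) + (r + sigma^2/2)*T) / (sigma*sqrt(T)) = -0.12362303
d2 = d1 - sigma*sqrt(T) = -0.22862303
exp(-rT) = 0.99426650
N(d1) = 0.45080688; N(d2) = 0.40958096
C = S_0' * N(d1) - K * exp(-rT) * N(d2) = 0.90772518 * 0.45080688 - 0.9300 * 0.99426650 * 0.40958096 = 0.0305


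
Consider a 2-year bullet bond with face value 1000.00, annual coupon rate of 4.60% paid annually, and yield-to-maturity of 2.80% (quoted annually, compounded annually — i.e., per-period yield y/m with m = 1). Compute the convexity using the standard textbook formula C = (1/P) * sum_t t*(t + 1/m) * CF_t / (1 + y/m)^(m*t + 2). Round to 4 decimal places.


Coupon per period c = face * coupon_rate / m = 46.000000
Periods per year m = 1; per-period yield y/m = 0.028000
Number of cashflows N = 2
Cashflows (t years, CF_t, discount factor 1/(1+y/m)^(m*t), PV):
  t = 1.0000: CF_t = 46.000000, DF = 0.972763, PV = 44.747082
  t = 2.0000: CF_t = 1046.000000, DF = 0.946267, PV = 989.795455
Price P = sum_t PV_t = 1034.542537
Convexity numerator sum_t t*(t + 1/m) * CF_t / (1+y/m)^(m*t + 2):
  t = 1.0000: term = 84.685388
  t = 2.0000: term = 5619.665636
Convexity = (1/P) * sum = 5704.351024 / 1034.542537 = 5.513887

Answer: Convexity = 5.5139


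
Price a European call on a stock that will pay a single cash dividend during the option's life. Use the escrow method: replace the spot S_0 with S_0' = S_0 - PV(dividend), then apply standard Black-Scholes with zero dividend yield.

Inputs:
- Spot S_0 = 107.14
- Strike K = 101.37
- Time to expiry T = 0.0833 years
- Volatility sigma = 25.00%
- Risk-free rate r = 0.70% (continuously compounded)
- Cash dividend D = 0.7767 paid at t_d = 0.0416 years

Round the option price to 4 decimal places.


PV(D) = D * exp(-r * t_d) = 0.7767 * 0.99970884 = 0.77647386
S_0' = S_0 - PV(D) = 107.1400 - 0.77647386 = 106.36352614
d1 = (ln(S_0'/K) + (r + sigma^2/2)*T) / (sigma*sqrt(T)) = 0.71058440
d2 = d1 - sigma*sqrt(T) = 0.63843005
exp(-rT) = 0.99941707
N(d1) = 0.76132909; N(d2) = 0.73840311
C = S_0' * N(d1) - K * exp(-rT) * N(d2) = 106.36352614 * 0.76132909 - 101.3700 * 0.99941707 * 0.73840311 = 6.1694

Answer: Price = 6.1694


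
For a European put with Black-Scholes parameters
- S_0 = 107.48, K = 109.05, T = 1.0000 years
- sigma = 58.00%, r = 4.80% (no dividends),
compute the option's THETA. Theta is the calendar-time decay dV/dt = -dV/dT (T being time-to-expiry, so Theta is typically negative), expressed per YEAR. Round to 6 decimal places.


d1 = 0.3477556743; d2 = -0.2322443257
phi(d1) = 0.3755342735; exp(-qT) = 1.0000000000; exp(-rT) = 0.9531337871
Theta = -S*exp(-qT)*phi(d1)*sigma/(2*sqrt(T)) + r*K*exp(-rT)*N(-d2) - q*S*exp(-qT)*N(-d1)
N(-d1) = 0.3640118405; N(-d2) = 0.5918258741; sqrt(T) = 1.0000000000
Term 1 = -107.4800 * 1.0000000000 * 0.3755342735 * 0.5800 / (2 * 1.0000000000) = -11.7051028776
Term 2 = 0.0480 * 109.0500 * 0.9531337871 * 0.5918258741 = 2.9526687005
Term 3 = 0 (no dividend yield, q = 0)
Theta = -11.7051028776 + (2.9526687005) + (0.0000000000) = -8.752434

Answer: Theta = -8.752434


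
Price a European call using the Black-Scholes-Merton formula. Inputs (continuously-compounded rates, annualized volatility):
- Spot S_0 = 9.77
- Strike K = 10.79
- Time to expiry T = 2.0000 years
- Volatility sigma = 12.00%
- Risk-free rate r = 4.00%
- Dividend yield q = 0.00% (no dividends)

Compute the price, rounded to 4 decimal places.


d1 = (ln(S/K) + (r - q + 0.5*sigma^2) * T) / (sigma * sqrt(T)) = -0.02889305
d2 = d1 - sigma * sqrt(T) = -0.19859868
exp(-rT) = 0.92311635; exp(-qT) = 1.00000000
C = S_0 * exp(-qT) * N(d1) - K * exp(-rT) * N(d2)
N(d1) = 0.48847494; N(d2) = 0.42128834
C = 9.7700 * 1.00000000 * 0.48847494 - 10.7900 * 0.92311635 * 0.42128834 = 0.5762

Answer: Price = 0.5762


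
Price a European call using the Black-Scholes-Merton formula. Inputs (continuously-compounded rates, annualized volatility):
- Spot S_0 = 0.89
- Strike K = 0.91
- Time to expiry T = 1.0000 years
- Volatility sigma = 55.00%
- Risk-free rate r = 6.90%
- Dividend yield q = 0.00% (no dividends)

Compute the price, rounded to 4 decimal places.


d1 = (ln(S/K) + (r - q + 0.5*sigma^2) * T) / (sigma * sqrt(T)) = 0.36004884
d2 = d1 - sigma * sqrt(T) = -0.18995116
exp(-rT) = 0.93332668; exp(-qT) = 1.00000000
C = S_0 * exp(-qT) * N(d1) - K * exp(-rT) * N(d2)
N(d1) = 0.64059470; N(d2) = 0.42467370
C = 0.8900 * 1.00000000 * 0.64059470 - 0.9100 * 0.93332668 * 0.42467370 = 0.2094

Answer: Price = 0.2094


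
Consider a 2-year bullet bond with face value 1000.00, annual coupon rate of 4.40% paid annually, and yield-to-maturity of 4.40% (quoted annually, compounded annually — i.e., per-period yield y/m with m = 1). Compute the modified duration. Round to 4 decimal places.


Answer: Modified duration = 1.8753

Derivation:
Coupon per period c = face * coupon_rate / m = 44.000000
Periods per year m = 1; per-period yield y/m = 0.044000
Number of cashflows N = 2
Cashflows (t years, CF_t, discount factor 1/(1+y/m)^(m*t), PV):
  t = 1.0000: CF_t = 44.000000, DF = 0.957854, PV = 42.145594
  t = 2.0000: CF_t = 1044.000000, DF = 0.917485, PV = 957.854406
Price P = sum_t PV_t = 1000.000000
First compute Macaulay numerator sum_t t * PV_t:
  t * PV_t at t = 1.0000: 42.145594
  t * PV_t at t = 2.0000: 1915.708812
Macaulay duration D = 1957.854406 / 1000.000000 = 1.957854
Modified duration = D / (1 + y/m) = 1.957854 / (1 + 0.044000) = 1.875339


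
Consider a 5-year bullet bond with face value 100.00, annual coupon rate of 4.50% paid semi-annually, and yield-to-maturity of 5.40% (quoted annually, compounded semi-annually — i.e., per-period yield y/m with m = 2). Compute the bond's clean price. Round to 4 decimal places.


Coupon per period c = face * coupon_rate / m = 2.250000
Periods per year m = 2; per-period yield y/m = 0.027000
Number of cashflows N = 10
Cashflows (t years, CF_t, discount factor 1/(1+y/m)^(m*t), PV):
  t = 0.5000: CF_t = 2.250000, DF = 0.973710, PV = 2.190847
  t = 1.0000: CF_t = 2.250000, DF = 0.948111, PV = 2.133249
  t = 1.5000: CF_t = 2.250000, DF = 0.923185, PV = 2.077166
  t = 2.0000: CF_t = 2.250000, DF = 0.898914, PV = 2.022557
  t = 2.5000: CF_t = 2.250000, DF = 0.875282, PV = 1.969384
  t = 3.0000: CF_t = 2.250000, DF = 0.852270, PV = 1.917608
  t = 3.5000: CF_t = 2.250000, DF = 0.829864, PV = 1.867194
  t = 4.0000: CF_t = 2.250000, DF = 0.808047, PV = 1.818105
  t = 4.5000: CF_t = 2.250000, DF = 0.786803, PV = 1.770307
  t = 5.0000: CF_t = 102.250000, DF = 0.766118, PV = 78.335547
Price P = sum_t PV_t = 96.101964

Answer: Price = 96.1020


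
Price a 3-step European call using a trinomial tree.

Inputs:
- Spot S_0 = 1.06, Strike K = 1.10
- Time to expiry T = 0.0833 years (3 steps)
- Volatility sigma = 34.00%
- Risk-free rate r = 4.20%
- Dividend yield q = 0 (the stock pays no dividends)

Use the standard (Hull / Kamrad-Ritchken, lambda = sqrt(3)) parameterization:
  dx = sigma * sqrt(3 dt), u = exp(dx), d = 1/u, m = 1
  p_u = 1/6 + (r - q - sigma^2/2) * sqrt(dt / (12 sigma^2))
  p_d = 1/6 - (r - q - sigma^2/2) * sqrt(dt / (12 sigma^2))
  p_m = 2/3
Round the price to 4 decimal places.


Answer: Price = V(0,0) = 0.0277

Derivation:
dt = T/N = 0.027767; dx = sigma*sqrt(3*dt) = 0.098130
u = exp(dx) = 1.103106; d = 1/u = 0.906531
p_u = 0.164431, p_m = 0.666667, p_d = 0.168902
Discount per step: exp(-r*dt) = 0.998834
Stock lattice S(k, j) with j the centered position index:
  k=0: S(0,+0) = 1.0600
  k=1: S(1,-1) = 0.9609; S(1,+0) = 1.0600; S(1,+1) = 1.1693
  k=2: S(2,-2) = 0.8711; S(2,-1) = 0.9609; S(2,+0) = 1.0600; S(2,+1) = 1.1693; S(2,+2) = 1.2899
  k=3: S(3,-3) = 0.7897; S(3,-2) = 0.8711; S(3,-1) = 0.9609; S(3,+0) = 1.0600; S(3,+1) = 1.1693; S(3,+2) = 1.2899; S(3,+3) = 1.4228
Terminal payoffs V(N, j) = max(S_T - K, 0):
  V(3,-3) = 0.000000; V(3,-2) = 0.000000; V(3,-1) = 0.000000; V(3,+0) = 0.000000; V(3,+1) = 0.069292; V(3,+2) = 0.189854; V(3,+3) = 0.322845
Backward induction: V(k, j) = exp(-r*dt) * [p_u * V(k+1, j+1) + p_m * V(k+1, j) + p_d * V(k+1, j-1)]
  V(2,-2) = exp(-r*dt) * [p_u*0.000000 + p_m*0.000000 + p_d*0.000000] = 0.000000
  V(2,-1) = exp(-r*dt) * [p_u*0.000000 + p_m*0.000000 + p_d*0.000000] = 0.000000
  V(2,+0) = exp(-r*dt) * [p_u*0.069292 + p_m*0.000000 + p_d*0.000000] = 0.011381
  V(2,+1) = exp(-r*dt) * [p_u*0.189854 + p_m*0.069292 + p_d*0.000000] = 0.077323
  V(2,+2) = exp(-r*dt) * [p_u*0.322845 + p_m*0.189854 + p_d*0.069292] = 0.191136
  V(1,-1) = exp(-r*dt) * [p_u*0.011381 + p_m*0.000000 + p_d*0.000000] = 0.001869
  V(1,+0) = exp(-r*dt) * [p_u*0.077323 + p_m*0.011381 + p_d*0.000000] = 0.020278
  V(1,+1) = exp(-r*dt) * [p_u*0.191136 + p_m*0.077323 + p_d*0.011381] = 0.084800
  V(0,+0) = exp(-r*dt) * [p_u*0.084800 + p_m*0.020278 + p_d*0.001869] = 0.027746


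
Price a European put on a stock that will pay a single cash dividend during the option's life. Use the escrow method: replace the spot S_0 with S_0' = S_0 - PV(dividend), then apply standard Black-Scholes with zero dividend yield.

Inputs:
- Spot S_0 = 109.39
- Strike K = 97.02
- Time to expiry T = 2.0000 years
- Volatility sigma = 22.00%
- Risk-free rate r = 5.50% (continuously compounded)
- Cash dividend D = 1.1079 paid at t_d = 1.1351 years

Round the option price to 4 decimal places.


Answer: Price = 4.2228

Derivation:
PV(D) = D * exp(-r * t_d) = 1.1079 * 0.93947835 = 1.04084807
S_0' = S_0 - PV(D) = 109.3900 - 1.04084807 = 108.34915193
d1 = (ln(S_0'/K) + (r + sigma^2/2)*T) / (sigma*sqrt(T)) = 0.86409014
d2 = d1 - sigma*sqrt(T) = 0.55296315
exp(-rT) = 0.89583414
N(-d1) = 0.19376919; N(-d2) = 0.29014432
P = K * exp(-rT) * N(-d2) - S_0' * N(-d1) = 97.0200 * 0.89583414 * 0.29014432 - 108.34915193 * 0.19376919 = 4.2228


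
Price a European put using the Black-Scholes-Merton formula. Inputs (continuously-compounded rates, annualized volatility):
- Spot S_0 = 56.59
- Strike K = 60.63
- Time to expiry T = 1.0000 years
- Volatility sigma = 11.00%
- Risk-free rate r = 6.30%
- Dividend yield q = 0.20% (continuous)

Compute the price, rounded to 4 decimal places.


d1 = (ln(S/K) + (r - q + 0.5*sigma^2) * T) / (sigma * sqrt(T)) = -0.01734117
d2 = d1 - sigma * sqrt(T) = -0.12734117
exp(-rT) = 0.93894347; exp(-qT) = 0.99800200
P = K * exp(-rT) * N(-d2) - S_0 * exp(-qT) * N(-d1)
N(-d1) = 0.50691778; N(-d2) = 0.55066481
P = 60.6300 * 0.93894347 * 0.55066481 - 56.5900 * 0.99800200 * 0.50691778 = 2.7192

Answer: Price = 2.7192


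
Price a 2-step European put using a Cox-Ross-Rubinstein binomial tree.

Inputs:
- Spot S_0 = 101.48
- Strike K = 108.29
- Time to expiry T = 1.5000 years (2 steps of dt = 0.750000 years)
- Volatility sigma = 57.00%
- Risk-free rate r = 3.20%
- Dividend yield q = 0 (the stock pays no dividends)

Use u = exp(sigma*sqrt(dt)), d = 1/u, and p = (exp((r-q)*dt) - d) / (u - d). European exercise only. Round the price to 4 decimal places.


dt = T/N = 0.750000
u = exp(sigma*sqrt(dt)) = 1.638260; d = 1/u = 0.610404
p = (exp((r-q)*dt) - d) / (u - d) = 0.402670
Discount per step: exp(-r*dt) = 0.976286
Stock lattice S(k, i) with i counting down-moves:
  k=0: S(0,0) = 101.4800
  k=1: S(1,0) = 166.2506; S(1,1) = 61.9438
  k=2: S(2,0) = 272.3616; S(2,1) = 101.4800; S(2,2) = 37.8107
Terminal payoffs V(N, i) = max(K - S_T, 0):
  V(2,0) = 0.000000; V(2,1) = 6.810000; V(2,2) = 70.479276
Backward induction: V(k, i) = exp(-r*dt) * [p * V(k+1, i) + (1-p) * V(k+1, i+1)].
  V(1,0) = exp(-r*dt) * [p*0.000000 + (1-p)*6.810000] = 3.971353
  V(1,1) = exp(-r*dt) * [p*6.810000 + (1-p)*70.479276] = 43.778196
  V(0,0) = exp(-r*dt) * [p*3.971353 + (1-p)*43.778196] = 27.091131

Answer: Price = V(0,0) = 27.0911


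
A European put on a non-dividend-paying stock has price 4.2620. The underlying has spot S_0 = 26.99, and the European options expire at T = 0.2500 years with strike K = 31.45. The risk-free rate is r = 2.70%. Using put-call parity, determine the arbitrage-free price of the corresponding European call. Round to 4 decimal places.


Answer: Call price = 0.0136

Derivation:
Put-call parity: C - P = S_0 * exp(-qT) - K * exp(-rT).
S_0 * exp(-qT) = 26.9900 * 1.00000000 = 26.99000000
K * exp(-rT) = 31.4500 * 0.99327273 = 31.23842736
C = P + S*exp(-qT) - K*exp(-rT)
C = 4.2620 + 26.99000000 - 31.23842736 = 0.0136


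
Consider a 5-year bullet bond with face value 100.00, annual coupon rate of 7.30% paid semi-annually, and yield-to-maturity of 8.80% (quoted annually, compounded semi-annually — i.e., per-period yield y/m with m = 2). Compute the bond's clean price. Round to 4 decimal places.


Coupon per period c = face * coupon_rate / m = 3.650000
Periods per year m = 2; per-period yield y/m = 0.044000
Number of cashflows N = 10
Cashflows (t years, CF_t, discount factor 1/(1+y/m)^(m*t), PV):
  t = 0.5000: CF_t = 3.650000, DF = 0.957854, PV = 3.496169
  t = 1.0000: CF_t = 3.650000, DF = 0.917485, PV = 3.348820
  t = 1.5000: CF_t = 3.650000, DF = 0.878817, PV = 3.207682
  t = 2.0000: CF_t = 3.650000, DF = 0.841779, PV = 3.072493
  t = 2.5000: CF_t = 3.650000, DF = 0.806302, PV = 2.943001
  t = 3.0000: CF_t = 3.650000, DF = 0.772320, PV = 2.818966
  t = 3.5000: CF_t = 3.650000, DF = 0.739770, PV = 2.700159
  t = 4.0000: CF_t = 3.650000, DF = 0.708592, PV = 2.586359
  t = 4.5000: CF_t = 3.650000, DF = 0.678728, PV = 2.477356
  t = 5.0000: CF_t = 103.650000, DF = 0.650122, PV = 67.385169
Price P = sum_t PV_t = 94.036174

Answer: Price = 94.0362


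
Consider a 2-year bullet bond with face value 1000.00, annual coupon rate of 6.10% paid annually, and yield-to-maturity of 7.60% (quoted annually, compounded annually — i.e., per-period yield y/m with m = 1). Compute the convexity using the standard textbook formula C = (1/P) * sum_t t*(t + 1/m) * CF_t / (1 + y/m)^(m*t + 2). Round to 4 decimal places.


Coupon per period c = face * coupon_rate / m = 61.000000
Periods per year m = 1; per-period yield y/m = 0.076000
Number of cashflows N = 2
Cashflows (t years, CF_t, discount factor 1/(1+y/m)^(m*t), PV):
  t = 1.0000: CF_t = 61.000000, DF = 0.929368, PV = 56.691450
  t = 2.0000: CF_t = 1061.000000, DF = 0.863725, PV = 916.412156
Price P = sum_t PV_t = 973.103606
Convexity numerator sum_t t*(t + 1/m) * CF_t / (1+y/m)^(m*t + 2):
  t = 1.0000: term = 97.931638
  t = 2.0000: term = 4749.168176
Convexity = (1/P) * sum = 4847.099814 / 973.103606 = 4.981073

Answer: Convexity = 4.9811


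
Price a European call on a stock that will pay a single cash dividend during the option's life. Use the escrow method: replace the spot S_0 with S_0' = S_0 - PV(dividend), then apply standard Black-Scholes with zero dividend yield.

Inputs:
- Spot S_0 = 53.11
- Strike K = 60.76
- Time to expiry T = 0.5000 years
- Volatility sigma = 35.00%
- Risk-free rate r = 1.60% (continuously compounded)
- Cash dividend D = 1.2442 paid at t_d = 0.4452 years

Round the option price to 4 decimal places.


PV(D) = D * exp(-r * t_d) = 1.2442 * 0.99290211 = 1.23536881
S_0' = S_0 - PV(D) = 53.1100 - 1.23536881 = 51.87463119
d1 = (ln(S_0'/K) + (r + sigma^2/2)*T) / (sigma*sqrt(T)) = -0.48275921
d2 = d1 - sigma*sqrt(T) = -0.73024658
exp(-rT) = 0.99203191
N(d1) = 0.31463336; N(d2) = 0.23261974
C = S_0' * N(d1) - K * exp(-rT) * N(d2) = 51.87463119 * 0.31463336 - 60.7600 * 0.99203191 * 0.23261974 = 2.3001

Answer: Price = 2.3001


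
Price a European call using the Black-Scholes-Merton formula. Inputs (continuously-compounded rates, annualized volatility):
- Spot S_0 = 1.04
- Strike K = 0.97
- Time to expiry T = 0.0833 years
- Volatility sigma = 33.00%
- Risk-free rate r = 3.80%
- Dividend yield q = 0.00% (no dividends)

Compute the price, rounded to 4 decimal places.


d1 = (ln(S/K) + (r - q + 0.5*sigma^2) * T) / (sigma * sqrt(T)) = 0.81245241
d2 = d1 - sigma * sqrt(T) = 0.71720867
exp(-rT) = 0.99683960; exp(-qT) = 1.00000000
C = S_0 * exp(-qT) * N(d1) - K * exp(-rT) * N(d2)
N(d1) = 0.79173396; N(d2) = 0.76337732
C = 1.0400 * 1.00000000 * 0.79173396 - 0.9700 * 0.99683960 * 0.76337732 = 0.0853

Answer: Price = 0.0853


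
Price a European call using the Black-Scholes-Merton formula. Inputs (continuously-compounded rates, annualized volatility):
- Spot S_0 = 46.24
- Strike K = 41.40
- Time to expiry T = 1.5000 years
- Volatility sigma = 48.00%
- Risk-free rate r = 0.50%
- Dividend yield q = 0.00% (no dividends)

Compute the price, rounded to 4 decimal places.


Answer: Price = 12.8667

Derivation:
d1 = (ln(S/K) + (r - q + 0.5*sigma^2) * T) / (sigma * sqrt(T)) = 0.49477030
d2 = d1 - sigma * sqrt(T) = -0.09310724
exp(-rT) = 0.99252805; exp(-qT) = 1.00000000
C = S_0 * exp(-qT) * N(d1) - K * exp(-rT) * N(d2)
N(d1) = 0.68961886; N(d2) = 0.46290918
C = 46.2400 * 1.00000000 * 0.68961886 - 41.4000 * 0.99252805 * 0.46290918 = 12.8667


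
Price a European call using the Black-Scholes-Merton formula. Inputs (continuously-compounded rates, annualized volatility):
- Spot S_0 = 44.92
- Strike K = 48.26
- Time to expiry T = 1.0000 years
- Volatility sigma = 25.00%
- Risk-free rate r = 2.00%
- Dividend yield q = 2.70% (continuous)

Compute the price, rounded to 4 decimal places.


d1 = (ln(S/K) + (r - q + 0.5*sigma^2) * T) / (sigma * sqrt(T)) = -0.18987972
d2 = d1 - sigma * sqrt(T) = -0.43987972
exp(-rT) = 0.98019867; exp(-qT) = 0.97336124
C = S_0 * exp(-qT) * N(d1) - K * exp(-rT) * N(d2)
N(d1) = 0.42470169; N(d2) = 0.33001211
C = 44.9200 * 0.97336124 * 0.42470169 - 48.2600 * 0.98019867 * 0.33001211 = 2.9584

Answer: Price = 2.9584


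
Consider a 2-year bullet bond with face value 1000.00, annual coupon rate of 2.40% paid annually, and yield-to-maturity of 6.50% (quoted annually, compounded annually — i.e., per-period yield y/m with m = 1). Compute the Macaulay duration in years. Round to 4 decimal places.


Answer: Macaulay duration = 1.9756 years

Derivation:
Coupon per period c = face * coupon_rate / m = 24.000000
Periods per year m = 1; per-period yield y/m = 0.065000
Number of cashflows N = 2
Cashflows (t years, CF_t, discount factor 1/(1+y/m)^(m*t), PV):
  t = 1.0000: CF_t = 24.000000, DF = 0.938967, PV = 22.535211
  t = 2.0000: CF_t = 1024.000000, DF = 0.881659, PV = 902.819106
Price P = sum_t PV_t = 925.354317
Macaulay numerator sum_t t * PV_t:
  t * PV_t at t = 1.0000: 22.535211
  t * PV_t at t = 2.0000: 1805.638211
Macaulay duration D = (sum_t t * PV_t) / P = 1828.173422 / 925.354317 = 1.975647


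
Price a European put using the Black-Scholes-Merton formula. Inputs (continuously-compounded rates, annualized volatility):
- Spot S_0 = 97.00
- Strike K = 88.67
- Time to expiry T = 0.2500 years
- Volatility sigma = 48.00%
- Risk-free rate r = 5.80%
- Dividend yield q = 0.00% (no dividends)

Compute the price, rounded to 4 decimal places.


Answer: Price = 4.8169

Derivation:
d1 = (ln(S/K) + (r - q + 0.5*sigma^2) * T) / (sigma * sqrt(T)) = 0.55453902
d2 = d1 - sigma * sqrt(T) = 0.31453902
exp(-rT) = 0.98560462; exp(-qT) = 1.00000000
P = K * exp(-rT) * N(-d2) - S_0 * exp(-qT) * N(-d1)
N(-d1) = 0.28960500; N(-d2) = 0.37655584
P = 88.6700 * 0.98560462 * 0.37655584 - 97.0000 * 1.00000000 * 0.28960500 = 4.8169


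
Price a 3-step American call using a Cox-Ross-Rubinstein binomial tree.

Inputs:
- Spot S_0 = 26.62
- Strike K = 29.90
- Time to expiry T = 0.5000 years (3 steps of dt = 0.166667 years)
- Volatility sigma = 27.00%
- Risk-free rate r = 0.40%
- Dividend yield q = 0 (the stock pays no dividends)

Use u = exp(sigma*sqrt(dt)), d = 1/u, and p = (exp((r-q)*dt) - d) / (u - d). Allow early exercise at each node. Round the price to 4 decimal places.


Answer: Price = V(0,0) = 0.7674

Derivation:
dt = T/N = 0.166667
u = exp(sigma*sqrt(dt)) = 1.116532; d = 1/u = 0.895631
p = (exp((r-q)*dt) - d) / (u - d) = 0.475490
Discount per step: exp(-r*dt) = 0.999334
Stock lattice S(k, i) with i counting down-moves:
  k=0: S(0,0) = 26.6200
  k=1: S(1,0) = 29.7221; S(1,1) = 23.8417
  k=2: S(2,0) = 33.1856; S(2,1) = 26.6200; S(2,2) = 21.3534
  k=3: S(3,0) = 37.0528; S(3,1) = 29.7221; S(3,2) = 23.8417; S(3,3) = 19.1247
Terminal payoffs V(N, i) = max(S_T - K, 0):
  V(3,0) = 7.152800; V(3,1) = 0.000000; V(3,2) = 0.000000; V(3,3) = 0.000000
Backward induction: V(k, i) = exp(-r*dt) * [p * V(k+1, i) + (1-p) * V(k+1, i+1)]; then take max(V_cont, immediate exercise) for American.
  V(2,0) = exp(-r*dt) * [p*7.152800 + (1-p)*0.000000] = 3.398819; exercise = 3.285628; V(2,0) = max -> 3.398819
  V(2,1) = exp(-r*dt) * [p*0.000000 + (1-p)*0.000000] = 0.000000; exercise = 0.000000; V(2,1) = max -> 0.000000
  V(2,2) = exp(-r*dt) * [p*0.000000 + (1-p)*0.000000] = 0.000000; exercise = 0.000000; V(2,2) = max -> 0.000000
  V(1,0) = exp(-r*dt) * [p*3.398819 + (1-p)*0.000000] = 1.615027; exercise = 0.000000; V(1,0) = max -> 1.615027
  V(1,1) = exp(-r*dt) * [p*0.000000 + (1-p)*0.000000] = 0.000000; exercise = 0.000000; V(1,1) = max -> 0.000000
  V(0,0) = exp(-r*dt) * [p*1.615027 + (1-p)*0.000000] = 0.767418; exercise = 0.000000; V(0,0) = max -> 0.767418


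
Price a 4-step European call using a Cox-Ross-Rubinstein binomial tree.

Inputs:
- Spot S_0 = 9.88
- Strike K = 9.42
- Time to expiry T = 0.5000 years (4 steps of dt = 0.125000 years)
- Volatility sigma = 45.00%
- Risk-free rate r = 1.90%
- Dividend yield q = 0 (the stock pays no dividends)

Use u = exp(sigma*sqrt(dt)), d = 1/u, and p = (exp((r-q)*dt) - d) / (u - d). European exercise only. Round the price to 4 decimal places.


Answer: Price = V(0,0) = 1.5062

Derivation:
dt = T/N = 0.125000
u = exp(sigma*sqrt(dt)) = 1.172454; d = 1/u = 0.852912
p = (exp((r-q)*dt) - d) / (u - d) = 0.467750
Discount per step: exp(-r*dt) = 0.997628
Stock lattice S(k, i) with i counting down-moves:
  k=0: S(0,0) = 9.8800
  k=1: S(1,0) = 11.5838; S(1,1) = 8.4268
  k=2: S(2,0) = 13.5815; S(2,1) = 9.8800; S(2,2) = 7.1873
  k=3: S(3,0) = 15.9237; S(3,1) = 11.5838; S(3,2) = 8.4268; S(3,3) = 6.1301
  k=4: S(4,0) = 18.6698; S(4,1) = 13.5815; S(4,2) = 9.8800; S(4,3) = 7.1873; S(4,4) = 5.2285
Terminal payoffs V(N, i) = max(S_T - K, 0):
  V(4,0) = 9.249826; V(4,1) = 4.161527; V(4,2) = 0.460000; V(4,3) = 0.000000; V(4,4) = 0.000000
Backward induction: V(k, i) = exp(-r*dt) * [p * V(k+1, i) + (1-p) * V(k+1, i+1)].
  V(3,0) = exp(-r*dt) * [p*9.249826 + (1-p)*4.161527] = 6.526062
  V(3,1) = exp(-r*dt) * [p*4.161527 + (1-p)*0.460000] = 2.186192
  V(3,2) = exp(-r*dt) * [p*0.460000 + (1-p)*0.000000] = 0.214655
  V(3,3) = exp(-r*dt) * [p*0.000000 + (1-p)*0.000000] = 0.000000
  V(2,0) = exp(-r*dt) * [p*6.526062 + (1-p)*2.186192] = 4.206166
  V(2,1) = exp(-r*dt) * [p*2.186192 + (1-p)*0.214655] = 1.134145
  V(2,2) = exp(-r*dt) * [p*0.214655 + (1-p)*0.000000] = 0.100167
  V(1,0) = exp(-r*dt) * [p*4.206166 + (1-p)*1.134145] = 2.564985
  V(1,1) = exp(-r*dt) * [p*1.134145 + (1-p)*0.100167] = 0.582425
  V(0,0) = exp(-r*dt) * [p*2.564985 + (1-p)*0.582425] = 1.506187


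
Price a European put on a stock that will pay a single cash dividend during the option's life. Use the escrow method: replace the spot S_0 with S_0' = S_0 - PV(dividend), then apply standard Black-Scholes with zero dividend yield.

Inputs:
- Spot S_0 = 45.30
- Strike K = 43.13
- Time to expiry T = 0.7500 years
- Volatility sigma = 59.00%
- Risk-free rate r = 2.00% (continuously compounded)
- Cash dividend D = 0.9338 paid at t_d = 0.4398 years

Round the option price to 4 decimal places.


Answer: Price = 7.8454

Derivation:
PV(D) = D * exp(-r * t_d) = 0.9338 * 0.99124257 = 0.92562231
S_0' = S_0 - PV(D) = 45.3000 - 0.92562231 = 44.37437769
d1 = (ln(S_0'/K) + (r + sigma^2/2)*T) / (sigma*sqrt(T)) = 0.34050145
d2 = d1 - sigma*sqrt(T) = -0.17045354
exp(-rT) = 0.98511194
N(-d1) = 0.36673947; N(-d2) = 0.56767327
P = K * exp(-rT) * N(-d2) - S_0' * N(-d1) = 43.1300 * 0.98511194 * 0.56767327 - 44.37437769 * 0.36673947 = 7.8454


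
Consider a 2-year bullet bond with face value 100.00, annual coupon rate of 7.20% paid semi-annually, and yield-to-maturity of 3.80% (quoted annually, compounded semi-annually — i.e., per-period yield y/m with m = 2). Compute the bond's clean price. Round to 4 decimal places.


Answer: Price = 106.4889

Derivation:
Coupon per period c = face * coupon_rate / m = 3.600000
Periods per year m = 2; per-period yield y/m = 0.019000
Number of cashflows N = 4
Cashflows (t years, CF_t, discount factor 1/(1+y/m)^(m*t), PV):
  t = 0.5000: CF_t = 3.600000, DF = 0.981354, PV = 3.532875
  t = 1.0000: CF_t = 3.600000, DF = 0.963056, PV = 3.467002
  t = 1.5000: CF_t = 3.600000, DF = 0.945099, PV = 3.402358
  t = 2.0000: CF_t = 103.600000, DF = 0.927477, PV = 96.086643
Price P = sum_t PV_t = 106.488878


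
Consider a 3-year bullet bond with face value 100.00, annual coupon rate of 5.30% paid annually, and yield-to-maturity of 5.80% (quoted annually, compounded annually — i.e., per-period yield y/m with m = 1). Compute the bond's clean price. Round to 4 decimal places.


Answer: Price = 98.6585

Derivation:
Coupon per period c = face * coupon_rate / m = 5.300000
Periods per year m = 1; per-period yield y/m = 0.058000
Number of cashflows N = 3
Cashflows (t years, CF_t, discount factor 1/(1+y/m)^(m*t), PV):
  t = 1.0000: CF_t = 5.300000, DF = 0.945180, PV = 5.009452
  t = 2.0000: CF_t = 5.300000, DF = 0.893364, PV = 4.734832
  t = 3.0000: CF_t = 105.300000, DF = 0.844390, PV = 88.914250
Price P = sum_t PV_t = 98.658533


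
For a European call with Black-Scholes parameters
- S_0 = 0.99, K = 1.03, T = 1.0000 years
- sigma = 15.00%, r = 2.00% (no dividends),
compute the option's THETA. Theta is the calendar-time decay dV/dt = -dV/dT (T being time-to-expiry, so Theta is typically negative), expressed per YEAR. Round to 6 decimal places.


Answer: Theta = -0.038026

Derivation:
d1 = -0.0557275873; d2 = -0.2057275873
phi(d1) = 0.3983232907; exp(-qT) = 1.0000000000; exp(-rT) = 0.9801986733
Theta = -S*exp(-qT)*phi(d1)*sigma/(2*sqrt(T)) - r*K*exp(-rT)*N(d2) + q*S*exp(-qT)*N(d1)
N(d1) = 0.4777794111; N(d2) = 0.4185018540; sqrt(T) = 1.0000000000
Term 1 = -0.9900 * 1.0000000000 * 0.3983232907 * 0.1500 / (2 * 1.0000000000) = -0.0295755043
Term 2 = -0.0200 * 1.0300 * 0.9801986733 * 0.4185018540 = -0.0084504282
Term 3 = 0 (no dividend yield, q = 0)
Theta = -0.0295755043 + (-0.0084504282) + (0.0000000000) = -0.038026


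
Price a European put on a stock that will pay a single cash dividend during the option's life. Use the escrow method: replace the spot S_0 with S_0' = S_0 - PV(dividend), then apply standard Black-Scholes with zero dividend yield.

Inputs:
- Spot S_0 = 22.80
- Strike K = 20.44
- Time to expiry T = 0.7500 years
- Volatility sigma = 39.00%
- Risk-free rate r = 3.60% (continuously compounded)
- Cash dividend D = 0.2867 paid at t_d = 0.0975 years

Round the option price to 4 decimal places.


Answer: Price = 1.7207

Derivation:
PV(D) = D * exp(-r * t_d) = 0.2867 * 0.99649615 = 0.28569545
S_0' = S_0 - PV(D) = 22.8000 - 0.28569545 = 22.51430455
d1 = (ln(S_0'/K) + (r + sigma^2/2)*T) / (sigma*sqrt(T)) = 0.53499526
d2 = d1 - sigma*sqrt(T) = 0.19724535
exp(-rT) = 0.97336124
N(-d1) = 0.29632657; N(-d2) = 0.42181777
P = K * exp(-rT) * N(-d2) - S_0' * N(-d1) = 20.4400 * 0.97336124 * 0.42181777 - 22.51430455 * 0.29632657 = 1.7207


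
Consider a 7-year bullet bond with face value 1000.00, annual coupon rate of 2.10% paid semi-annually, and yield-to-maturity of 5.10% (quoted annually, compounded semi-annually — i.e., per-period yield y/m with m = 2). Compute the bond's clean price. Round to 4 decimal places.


Coupon per period c = face * coupon_rate / m = 10.500000
Periods per year m = 2; per-period yield y/m = 0.025500
Number of cashflows N = 14
Cashflows (t years, CF_t, discount factor 1/(1+y/m)^(m*t), PV):
  t = 0.5000: CF_t = 10.500000, DF = 0.975134, PV = 10.238908
  t = 1.0000: CF_t = 10.500000, DF = 0.950886, PV = 9.984308
  t = 1.5000: CF_t = 10.500000, DF = 0.927242, PV = 9.736039
  t = 2.0000: CF_t = 10.500000, DF = 0.904185, PV = 9.493943
  t = 2.5000: CF_t = 10.500000, DF = 0.881702, PV = 9.257868
  t = 3.0000: CF_t = 10.500000, DF = 0.859777, PV = 9.027662
  t = 3.5000: CF_t = 10.500000, DF = 0.838398, PV = 8.803181
  t = 4.0000: CF_t = 10.500000, DF = 0.817551, PV = 8.584282
  t = 4.5000: CF_t = 10.500000, DF = 0.797222, PV = 8.370826
  t = 5.0000: CF_t = 10.500000, DF = 0.777398, PV = 8.162678
  t = 5.5000: CF_t = 10.500000, DF = 0.758067, PV = 7.959705
  t = 6.0000: CF_t = 10.500000, DF = 0.739217, PV = 7.761780
  t = 6.5000: CF_t = 10.500000, DF = 0.720836, PV = 7.568776
  t = 7.0000: CF_t = 1010.500000, DF = 0.702912, PV = 710.292145
Price P = sum_t PV_t = 825.242102

Answer: Price = 825.2421


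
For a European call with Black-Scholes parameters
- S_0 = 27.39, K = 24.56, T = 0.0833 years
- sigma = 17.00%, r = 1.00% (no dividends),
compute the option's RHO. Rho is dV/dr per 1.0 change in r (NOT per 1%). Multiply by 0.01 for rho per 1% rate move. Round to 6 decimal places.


Answer: Rho = 2.016807

Derivation:
d1 = 2.2642548147; d2 = 2.2151898578
phi(d1) = 0.0307346847; exp(-qT) = 1.0000000000; exp(-rT) = 0.9991673468
N(d2) = 0.9866264821
Rho = K*T*exp(-rT)*N(d2) = 24.5600 * 0.0833 * 0.9991673468 * 0.9866264821 = 2.016807


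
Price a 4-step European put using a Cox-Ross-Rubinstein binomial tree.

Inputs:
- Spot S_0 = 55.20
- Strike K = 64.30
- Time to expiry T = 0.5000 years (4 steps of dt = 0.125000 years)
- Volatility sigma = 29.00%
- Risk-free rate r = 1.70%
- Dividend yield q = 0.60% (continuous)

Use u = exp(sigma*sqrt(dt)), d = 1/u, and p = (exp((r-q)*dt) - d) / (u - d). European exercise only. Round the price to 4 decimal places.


dt = T/N = 0.125000
u = exp(sigma*sqrt(dt)) = 1.107971; d = 1/u = 0.902551
p = (exp((r-q)*dt) - d) / (u - d) = 0.481088
Discount per step: exp(-r*dt) = 0.997877
Stock lattice S(k, i) with i counting down-moves:
  k=0: S(0,0) = 55.2000
  k=1: S(1,0) = 61.1600; S(1,1) = 49.8208
  k=2: S(2,0) = 67.7635; S(2,1) = 55.2000; S(2,2) = 44.9658
  k=3: S(3,0) = 75.0800; S(3,1) = 61.1600; S(3,2) = 49.8208; S(3,3) = 40.5839
  k=4: S(4,0) = 83.1865; S(4,1) = 67.7635; S(4,2) = 55.2000; S(4,3) = 44.9658; S(4,4) = 36.6290
Terminal payoffs V(N, i) = max(K - S_T, 0):
  V(4,0) = 0.000000; V(4,1) = 0.000000; V(4,2) = 9.100000; V(4,3) = 19.334210; V(4,4) = 27.670973
Backward induction: V(k, i) = exp(-r*dt) * [p * V(k+1, i) + (1-p) * V(k+1, i+1)].
  V(3,0) = exp(-r*dt) * [p*0.000000 + (1-p)*0.000000] = 0.000000
  V(3,1) = exp(-r*dt) * [p*0.000000 + (1-p)*9.100000] = 4.712075
  V(3,2) = exp(-r*dt) * [p*9.100000 + (1-p)*19.334210] = 14.380064
  V(3,3) = exp(-r*dt) * [p*19.334210 + (1-p)*27.670973] = 23.610031
  V(2,0) = exp(-r*dt) * [p*0.000000 + (1-p)*4.712075] = 2.439962
  V(2,1) = exp(-r*dt) * [p*4.712075 + (1-p)*14.380064] = 9.708259
  V(2,2) = exp(-r*dt) * [p*14.380064 + (1-p)*23.610031] = 19.128913
  V(1,0) = exp(-r*dt) * [p*2.439962 + (1-p)*9.708259] = 6.198383
  V(1,1) = exp(-r*dt) * [p*9.708259 + (1-p)*19.128913] = 14.565764
  V(0,0) = exp(-r*dt) * [p*6.198383 + (1-p)*14.565764] = 10.517943

Answer: Price = V(0,0) = 10.5179


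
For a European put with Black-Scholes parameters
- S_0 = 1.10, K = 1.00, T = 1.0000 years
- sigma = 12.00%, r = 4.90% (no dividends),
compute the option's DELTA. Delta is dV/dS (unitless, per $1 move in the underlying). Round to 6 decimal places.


d1 = 1.2625848317; d2 = 1.1425848317
phi(d1) = 0.1797840695; exp(-qT) = 1.0000000000; exp(-rT) = 0.9521811297
N(-d1) = 0.1033692109
Delta = -exp(-qT) * N(-d1) = -1.0000000000 * 0.1033692109 = -0.103369

Answer: Delta = -0.103369


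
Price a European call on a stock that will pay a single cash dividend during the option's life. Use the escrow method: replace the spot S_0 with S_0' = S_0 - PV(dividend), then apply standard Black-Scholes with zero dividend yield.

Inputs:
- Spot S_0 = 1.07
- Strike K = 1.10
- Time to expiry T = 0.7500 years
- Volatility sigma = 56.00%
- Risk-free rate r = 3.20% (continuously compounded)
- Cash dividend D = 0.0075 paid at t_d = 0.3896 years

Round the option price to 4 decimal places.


Answer: Price = 0.1991

Derivation:
PV(D) = D * exp(-r * t_d) = 0.0075 * 0.98761019 = 0.00740708
S_0' = S_0 - PV(D) = 1.0700 - 0.00740708 = 1.06259292
d1 = (ln(S_0'/K) + (r + sigma^2/2)*T) / (sigma*sqrt(T)) = 0.22063419
d2 = d1 - sigma*sqrt(T) = -0.26434004
exp(-rT) = 0.97628571
N(d1) = 0.58731136; N(d2) = 0.39575896
C = S_0' * N(d1) - K * exp(-rT) * N(d2) = 1.06259292 * 0.58731136 - 1.1000 * 0.97628571 * 0.39575896 = 0.1991


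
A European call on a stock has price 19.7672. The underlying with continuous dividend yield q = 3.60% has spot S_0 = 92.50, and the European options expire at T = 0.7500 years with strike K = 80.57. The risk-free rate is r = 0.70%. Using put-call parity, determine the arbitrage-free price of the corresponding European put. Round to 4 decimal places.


Answer: Put price = 9.8794

Derivation:
Put-call parity: C - P = S_0 * exp(-qT) - K * exp(-rT).
S_0 * exp(-qT) = 92.5000 * 0.97336124 = 90.03591484
K * exp(-rT) = 80.5700 * 0.99476376 = 80.14811591
P = C - S*exp(-qT) + K*exp(-rT)
P = 19.7672 - 90.03591484 + 80.14811591 = 9.8794


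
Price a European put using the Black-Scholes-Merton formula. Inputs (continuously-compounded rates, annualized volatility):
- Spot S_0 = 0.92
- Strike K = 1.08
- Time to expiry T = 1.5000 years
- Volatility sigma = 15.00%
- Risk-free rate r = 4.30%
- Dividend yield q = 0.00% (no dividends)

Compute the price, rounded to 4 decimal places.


d1 = (ln(S/K) + (r - q + 0.5*sigma^2) * T) / (sigma * sqrt(T)) = -0.42984544
d2 = d1 - sigma * sqrt(T) = -0.61355717
exp(-rT) = 0.93753611; exp(-qT) = 1.00000000
P = K * exp(-rT) * N(-d2) - S_0 * exp(-qT) * N(-d1)
N(-d1) = 0.66634596; N(-d2) = 0.73024600
P = 1.0800 * 0.93753611 * 0.73024600 - 0.9200 * 1.00000000 * 0.66634596 = 0.1264

Answer: Price = 0.1264
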